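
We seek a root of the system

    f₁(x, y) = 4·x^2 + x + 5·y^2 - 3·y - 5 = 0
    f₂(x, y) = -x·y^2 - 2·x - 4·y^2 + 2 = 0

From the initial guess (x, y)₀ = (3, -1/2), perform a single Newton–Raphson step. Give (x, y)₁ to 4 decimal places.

At (3, -1/2): F = (36.7500, -5.7500).
Jacobian J = [[8·x + 1, 10·y - 3], [-y^2 - 2, -2·x·y - 8·y]].
At the point, J = [[25.0000, -8.0000], [-2.2500, 7.0000]] (det J = 157.0000).
Solving J·Δ = −F gives Δ = (-1.3455, 0.3889).
Then the next iterate is (x, y)₁ = (1.6545, -0.1111).

(1.6545, -0.1111)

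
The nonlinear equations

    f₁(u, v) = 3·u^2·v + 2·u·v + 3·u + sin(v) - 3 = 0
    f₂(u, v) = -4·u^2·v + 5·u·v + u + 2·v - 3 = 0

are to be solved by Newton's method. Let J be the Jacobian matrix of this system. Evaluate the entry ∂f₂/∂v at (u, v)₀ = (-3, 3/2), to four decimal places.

-49.0000

∂f₂/∂v = -4·u^2 + 5·u + 2.
At (-3, 3/2) this is -49.0000.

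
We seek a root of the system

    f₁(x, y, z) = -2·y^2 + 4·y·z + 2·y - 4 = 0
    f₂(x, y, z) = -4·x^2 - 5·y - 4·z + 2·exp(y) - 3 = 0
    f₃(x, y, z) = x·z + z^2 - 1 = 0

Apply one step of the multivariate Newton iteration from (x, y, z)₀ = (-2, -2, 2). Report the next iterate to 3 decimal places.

At (-2, -2, 2): F = (-32.000, -16.72933, -1.000).
Jacobian J = [[0, -4·y + 4·z + 2, 4·y], [-8·x, 2·exp(y) - 5, -4], [z, 0, x + 2·z]].
At the point, J = [[0.000, 18.000, -8.000], [16.000, -4.72933, -4.000], [2.000, 0.000, 2.000]] (det J = -795.66927).
Solving J·Δ = −F gives Δ = (1.275, 1.433, -0.775).
Then the next iterate is (x, y, z)₁ = (-0.725, -0.567, 1.225).

(-0.725, -0.567, 1.225)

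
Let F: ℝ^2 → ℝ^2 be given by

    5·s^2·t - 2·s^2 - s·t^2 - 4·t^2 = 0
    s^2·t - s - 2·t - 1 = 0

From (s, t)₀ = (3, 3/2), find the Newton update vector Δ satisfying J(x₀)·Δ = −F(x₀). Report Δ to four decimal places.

(-3.4516, 3.0161)

At (3, 3/2): F = (33.7500, 6.5000).
Jacobian J = [[10·s·t - 4·s - t^2, 5·s^2 - 2·s·t - 8·t], [2·s·t - 1, s^2 - 2]].
At the point, J = [[30.7500, 24.0000], [8.0000, 7.0000]] (det J = 23.2500).
Solving J·Δ = −F gives Δ = (-3.4516, 3.0161).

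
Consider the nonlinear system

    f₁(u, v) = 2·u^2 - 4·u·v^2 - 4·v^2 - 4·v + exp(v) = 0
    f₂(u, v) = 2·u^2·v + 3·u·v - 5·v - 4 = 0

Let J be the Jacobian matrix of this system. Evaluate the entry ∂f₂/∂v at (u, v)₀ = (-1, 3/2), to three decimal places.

∂f₂/∂v = 2·u^2 + 3·u - 5.
At (-1, 3/2) this is -6.000.

-6.000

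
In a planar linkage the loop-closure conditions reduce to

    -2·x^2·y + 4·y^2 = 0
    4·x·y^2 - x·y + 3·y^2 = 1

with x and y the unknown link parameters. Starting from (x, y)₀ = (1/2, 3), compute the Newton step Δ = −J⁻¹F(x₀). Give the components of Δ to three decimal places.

At (1/2, 3): F = (34.500, 42.500).
Jacobian J = [[-4·x·y, -2·x^2 + 8·y], [4·y^2 - y, 8·x·y - x + 6·y]].
At the point, J = [[-6.000, 23.500], [33.000, 29.500]] (det J = -952.500).
Solving J·Δ = −F gives Δ = (0.020, -1.463).

(0.020, -1.463)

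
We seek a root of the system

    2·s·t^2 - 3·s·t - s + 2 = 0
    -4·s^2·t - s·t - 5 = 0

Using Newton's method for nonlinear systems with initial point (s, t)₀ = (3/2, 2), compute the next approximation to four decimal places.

(0.6423, 1.6477)

At (3/2, 2): F = (3.5000, -26.0000).
Jacobian J = [[2·t^2 - 3·t - 1, 4·s·t - 3·s], [-8·s·t - t, -4·s^2 - s]].
At the point, J = [[1.0000, 7.5000], [-26.0000, -10.5000]] (det J = 184.5000).
Solving J·Δ = −F gives Δ = (-0.8577, -0.3523).
Then the next iterate is (s, t)₁ = (0.6423, 1.6477).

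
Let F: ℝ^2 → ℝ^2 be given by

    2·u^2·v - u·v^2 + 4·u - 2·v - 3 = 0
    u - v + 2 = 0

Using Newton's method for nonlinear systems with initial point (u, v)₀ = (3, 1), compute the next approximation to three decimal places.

(0.520, 2.520)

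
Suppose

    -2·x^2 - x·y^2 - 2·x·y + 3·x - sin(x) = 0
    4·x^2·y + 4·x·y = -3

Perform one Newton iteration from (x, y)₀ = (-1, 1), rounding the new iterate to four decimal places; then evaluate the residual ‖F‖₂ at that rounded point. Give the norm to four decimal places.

2.5276

At (-1, 1): F = (-1.158529, 3.0000).
Jacobian J = [[-4·x - y^2 - 2·y - cos(x) + 3, -2·x·y - 2·x], [8·x·y + 4·y, 4·x^2 + 4·x]].
At the point, J = [[3.459698, 4.0000], [-4.0000, 0.0000]] (det J = 16.0000).
Solving J·Δ = −F gives Δ = (0.7500, -0.3591).
Then the next iterate is (x, y)₁ = (-0.2500, 0.6409).
Re-evaluating at (-0.2500, 0.6409): F = (-0.204458, 2.519325), so ‖F‖₂ = 2.5276.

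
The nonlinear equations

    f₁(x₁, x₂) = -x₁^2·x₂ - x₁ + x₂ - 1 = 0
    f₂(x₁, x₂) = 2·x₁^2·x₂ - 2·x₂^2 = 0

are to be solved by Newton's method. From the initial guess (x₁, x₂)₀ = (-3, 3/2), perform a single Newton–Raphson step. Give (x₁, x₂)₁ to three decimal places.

At (-3, 3/2): F = (-10.000, 22.500).
Jacobian J = [[-2·x₁·x₂ - 1, -x₁^2 + 1], [4·x₁·x₂, 2·x₁^2 - 4·x₂]].
At the point, J = [[8.000, -8.000], [-18.000, 12.000]] (det J = -48.000).
Solving J·Δ = −F gives Δ = (1.250, 0.000).
Then the next iterate is (x₁, x₂)₁ = (-1.750, 1.500).

(-1.750, 1.500)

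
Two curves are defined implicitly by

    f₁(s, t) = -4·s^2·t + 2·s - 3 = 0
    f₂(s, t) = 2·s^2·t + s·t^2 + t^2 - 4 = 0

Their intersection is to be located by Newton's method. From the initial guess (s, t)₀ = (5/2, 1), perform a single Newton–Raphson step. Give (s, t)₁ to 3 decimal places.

(0.546, 1.487)

At (5/2, 1): F = (-23.000, 12.000).
Jacobian J = [[-8·s·t + 2, -4·s^2], [4·s·t + t^2, 2·s^2 + 2·s·t + 2·t]].
At the point, J = [[-18.000, -25.000], [11.000, 19.500]] (det J = -76.000).
Solving J·Δ = −F gives Δ = (-1.954, 0.487).
Then the next iterate is (s, t)₁ = (0.546, 1.487).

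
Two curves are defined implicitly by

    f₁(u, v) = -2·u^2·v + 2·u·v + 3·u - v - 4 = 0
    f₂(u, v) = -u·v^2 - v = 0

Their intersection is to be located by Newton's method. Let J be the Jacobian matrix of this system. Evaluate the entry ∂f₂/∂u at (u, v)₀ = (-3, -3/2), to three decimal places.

-2.250

∂f₂/∂u = -v^2.
At (-3, -3/2) this is -2.250.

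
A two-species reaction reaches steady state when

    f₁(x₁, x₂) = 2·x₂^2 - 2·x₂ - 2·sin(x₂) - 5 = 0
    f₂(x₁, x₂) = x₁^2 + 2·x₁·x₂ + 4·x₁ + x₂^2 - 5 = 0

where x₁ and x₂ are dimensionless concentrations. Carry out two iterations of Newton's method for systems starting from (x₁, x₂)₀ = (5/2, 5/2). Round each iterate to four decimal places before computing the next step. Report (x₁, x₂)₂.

(-0.0366, 2.3588)

At (5/2, 5/2): F = (1.303056, 30.0000).
Jacobian J = [[0, 4·x₂ - 2·cos(x₂) - 2], [2·x₁ + 2·x₂ + 4, 2·x₁ + 2·x₂]].
At the point, J = [[0.0000, 9.602287], [14.0000, 10.0000]] (det J = -134.432021).
Solving J·Δ = −F gives Δ = (-2.0459, -0.1357).
Then the next iterate is (x₁, x₂)₁ = (0.4541, 2.3643).
Round to (0.4541, 2.3643) and repeat: F = (0.048525, 4.759779), J = [[0.0000, 8.882830], [9.6368, 5.6368]].
Δ = (-0.4907, -0.0055), so (x₁, x₂)₂ = (-0.0366, 2.3588).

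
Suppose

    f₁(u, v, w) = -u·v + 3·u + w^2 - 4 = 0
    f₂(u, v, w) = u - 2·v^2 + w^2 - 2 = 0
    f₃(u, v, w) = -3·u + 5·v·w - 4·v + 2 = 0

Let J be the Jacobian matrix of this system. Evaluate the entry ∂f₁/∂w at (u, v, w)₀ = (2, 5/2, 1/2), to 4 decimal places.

∂f₁/∂w = 2·w.
At (2, 5/2, 1/2) this is 1.0000.

1.0000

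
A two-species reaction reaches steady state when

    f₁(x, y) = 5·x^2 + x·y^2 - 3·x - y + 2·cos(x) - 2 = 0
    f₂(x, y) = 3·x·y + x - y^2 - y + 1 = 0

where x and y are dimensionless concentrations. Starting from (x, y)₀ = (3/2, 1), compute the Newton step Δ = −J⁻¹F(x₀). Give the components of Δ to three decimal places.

(0.225, -3.933)

At (3/2, 1): F = (5.39147, 5.000).
Jacobian J = [[10·x + y^2 - 2·sin(x) - 3, 2·x·y - 1], [3·y + 1, 3·x - 2·y - 1]].
At the point, J = [[11.00501, 2.000], [4.000, 1.500]] (det J = 8.50752).
Solving J·Δ = −F gives Δ = (0.225, -3.933).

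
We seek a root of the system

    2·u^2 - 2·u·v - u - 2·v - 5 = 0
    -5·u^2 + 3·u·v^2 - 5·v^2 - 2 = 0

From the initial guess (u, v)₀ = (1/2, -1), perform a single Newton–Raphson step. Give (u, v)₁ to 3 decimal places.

At (1/2, -1): F = (-2.000, -6.750).
Jacobian J = [[4·u - 2·v - 1, -2·u - 2], [-10·u + 3·v^2, 6·u·v - 10·v]].
At the point, J = [[3.000, -3.000], [-2.000, 7.000]] (det J = 15.000).
Solving J·Δ = −F gives Δ = (2.283, 1.617).
Then the next iterate is (u, v)₁ = (2.783, 0.617).

(2.783, 0.617)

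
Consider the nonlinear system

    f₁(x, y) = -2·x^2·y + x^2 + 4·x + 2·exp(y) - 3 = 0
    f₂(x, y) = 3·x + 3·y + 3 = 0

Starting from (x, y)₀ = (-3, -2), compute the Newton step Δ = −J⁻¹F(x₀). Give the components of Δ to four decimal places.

(-4.9146, 8.9146)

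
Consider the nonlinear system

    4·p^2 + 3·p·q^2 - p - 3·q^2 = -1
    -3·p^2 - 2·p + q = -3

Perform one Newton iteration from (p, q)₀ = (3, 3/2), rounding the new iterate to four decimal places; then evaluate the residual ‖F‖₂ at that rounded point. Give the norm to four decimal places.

13.3138

At (3, 3/2): F = (47.5000, -28.5000).
Jacobian J = [[8·p + 3·q^2 - 1, 6·p·q - 6·q], [-6·p - 2, 1]].
At the point, J = [[29.7500, 18.0000], [-20.0000, 1.0000]] (det J = 389.7500).
Solving J·Δ = −F gives Δ = (-1.4381, -0.2620).
Then the next iterate is (p, q)₁ = (1.5619, 1.2380).
Re-evaluating at (1.5619, 1.2380): F = (11.779804, -6.204395), so ‖F‖₂ = 13.3138.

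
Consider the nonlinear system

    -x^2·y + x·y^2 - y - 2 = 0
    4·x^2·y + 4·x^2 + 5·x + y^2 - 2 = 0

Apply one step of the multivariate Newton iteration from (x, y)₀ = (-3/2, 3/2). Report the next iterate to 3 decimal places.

At (-3/2, 3/2): F = (-10.250, 15.250).
Jacobian J = [[-2·x·y + y^2, -x^2 + 2·x·y - 1], [8·x·y + 8·x + 5, 4·x^2 + 2·y]].
At the point, J = [[6.750, -7.750], [-25.000, 12.000]] (det J = -112.750).
Solving J·Δ = −F gives Δ = (-0.043, -1.360).
Then the next iterate is (x, y)₁ = (-1.543, 0.140).

(-1.543, 0.140)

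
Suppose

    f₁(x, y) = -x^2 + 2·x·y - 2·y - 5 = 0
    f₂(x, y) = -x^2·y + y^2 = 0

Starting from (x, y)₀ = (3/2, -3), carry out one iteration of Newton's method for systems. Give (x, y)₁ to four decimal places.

(0.4454, -2.2414)

At (3/2, -3): F = (-10.2500, 15.7500).
Jacobian J = [[-2·x + 2·y, 2·x - 2], [-2·x·y, -x^2 + 2·y]].
At the point, J = [[-9.0000, 1.0000], [9.0000, -8.2500]] (det J = 65.2500).
Solving J·Δ = −F gives Δ = (-1.0546, 0.7586).
Then the next iterate is (x, y)₁ = (0.4454, -2.2414).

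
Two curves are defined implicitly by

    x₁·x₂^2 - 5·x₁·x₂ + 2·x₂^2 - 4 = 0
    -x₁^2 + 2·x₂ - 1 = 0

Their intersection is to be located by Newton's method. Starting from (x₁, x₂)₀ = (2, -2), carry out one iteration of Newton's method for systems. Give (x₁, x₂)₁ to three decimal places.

(-0.237, -1.974)

At (2, -2): F = (32.000, -9.000).
Jacobian J = [[x₂^2 - 5·x₂, 2·x₁·x₂ - 5·x₁ + 4·x₂], [-2·x₁, 2]].
At the point, J = [[14.000, -26.000], [-4.000, 2.000]] (det J = -76.000).
Solving J·Δ = −F gives Δ = (-2.237, 0.026).
Then the next iterate is (x₁, x₂)₁ = (-0.237, -1.974).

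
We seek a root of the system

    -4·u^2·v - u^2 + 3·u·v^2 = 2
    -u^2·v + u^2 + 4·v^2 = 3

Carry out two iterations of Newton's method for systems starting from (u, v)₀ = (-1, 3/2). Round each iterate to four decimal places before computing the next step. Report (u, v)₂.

(-0.0068, 0.8684)

At (-1, 3/2): F = (-15.7500, 5.5000).
Jacobian J = [[-8·u·v - 2·u + 3·v^2, -4·u^2 + 6·u·v], [-2·u·v + 2·u, -u^2 + 8·v]].
At the point, J = [[20.7500, -13.0000], [1.0000, 11.0000]] (det J = 241.2500).
Solving J·Δ = −F gives Δ = (0.4218, -0.5383).
Then the next iterate is (u, v)₁ = (-0.5782, 0.9617).
Round to (-0.5782, 0.9617) and repeat: F = (-5.224633, 0.712272), J = [[8.379440, -4.673591], [-0.044290, 7.359285]].
Δ = (0.5714, -0.0933), so (u, v)₂ = (-0.0068, 0.8684).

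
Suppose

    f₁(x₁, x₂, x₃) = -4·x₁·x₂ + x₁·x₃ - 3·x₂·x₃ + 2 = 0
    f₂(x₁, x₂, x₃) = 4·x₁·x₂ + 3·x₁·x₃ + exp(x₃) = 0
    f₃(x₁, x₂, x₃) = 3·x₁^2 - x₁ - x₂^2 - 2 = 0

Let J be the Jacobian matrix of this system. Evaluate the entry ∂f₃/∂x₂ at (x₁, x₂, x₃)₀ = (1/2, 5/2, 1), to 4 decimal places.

∂f₃/∂x₂ = -2·x₂.
At (1/2, 5/2, 1) this is -5.0000.

-5.0000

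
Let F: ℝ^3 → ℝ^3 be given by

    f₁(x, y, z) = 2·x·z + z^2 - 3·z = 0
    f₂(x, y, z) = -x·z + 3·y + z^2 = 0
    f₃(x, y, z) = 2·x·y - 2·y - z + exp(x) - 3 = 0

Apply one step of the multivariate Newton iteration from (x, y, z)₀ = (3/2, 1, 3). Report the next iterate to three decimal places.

(1.427, 0.567, 1.573)

At (3/2, 1, 3): F = (9.000, 7.500, -0.51831).
Jacobian J = [[2·z, 0, 2·x + 2·z - 3], [-z, 3, -x + 2·z], [2·y + exp(x), 2·x - 2, -1]].
At the point, J = [[6.000, 0.000, 6.000], [-3.000, 3.000, 4.500], [6.48169, 1.000, -1.000]] (det J = -179.67040).
Solving J·Δ = −F gives Δ = (-0.073, -0.433, -1.427).
Then the next iterate is (x, y, z)₁ = (1.427, 0.567, 1.573).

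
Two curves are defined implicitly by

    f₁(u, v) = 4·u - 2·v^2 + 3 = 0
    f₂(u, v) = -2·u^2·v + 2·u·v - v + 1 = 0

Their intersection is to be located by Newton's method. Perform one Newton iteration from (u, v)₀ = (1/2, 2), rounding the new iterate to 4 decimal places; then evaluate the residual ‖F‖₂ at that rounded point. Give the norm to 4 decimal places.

2.2500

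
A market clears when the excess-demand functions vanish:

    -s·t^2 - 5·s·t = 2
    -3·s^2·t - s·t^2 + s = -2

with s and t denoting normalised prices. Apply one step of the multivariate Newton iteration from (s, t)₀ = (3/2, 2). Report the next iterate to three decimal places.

(2.236, -0.467)

At (3/2, 2): F = (-23.000, -16.000).
Jacobian J = [[-t^2 - 5·t, -2·s·t - 5·s], [-6·s·t - t^2 + 1, -3·s^2 - 2·s·t]].
At the point, J = [[-14.000, -13.500], [-21.000, -12.750]] (det J = -105.000).
Solving J·Δ = −F gives Δ = (0.736, -2.467).
Then the next iterate is (s, t)₁ = (2.236, -0.467).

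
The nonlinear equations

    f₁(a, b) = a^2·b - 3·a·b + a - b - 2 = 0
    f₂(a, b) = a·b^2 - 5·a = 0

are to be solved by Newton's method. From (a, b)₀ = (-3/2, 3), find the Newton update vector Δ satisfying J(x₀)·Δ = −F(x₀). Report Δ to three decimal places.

(0.687, -0.362)

At (-3/2, 3): F = (13.750, -6.000).
Jacobian J = [[2·a·b - 3·b + 1, a^2 - 3·a - 1], [b^2 - 5, 2·a·b]].
At the point, J = [[-17.000, 5.750], [4.000, -9.000]] (det J = 130.000).
Solving J·Δ = −F gives Δ = (0.687, -0.362).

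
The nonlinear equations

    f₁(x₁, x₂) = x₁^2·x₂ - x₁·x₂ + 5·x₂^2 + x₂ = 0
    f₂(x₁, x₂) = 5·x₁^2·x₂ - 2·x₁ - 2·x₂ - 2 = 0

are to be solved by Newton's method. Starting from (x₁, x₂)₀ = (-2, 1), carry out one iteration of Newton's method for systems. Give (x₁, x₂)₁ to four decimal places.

At (-2, 1): F = (12.0000, 20.0000).
Jacobian J = [[2·x₁·x₂ - x₂, x₁^2 - x₁ + 10·x₂ + 1], [10·x₁·x₂ - 2, 5·x₁^2 - 2]].
At the point, J = [[-5.0000, 17.0000], [-22.0000, 18.0000]] (det J = 284.0000).
Solving J·Δ = −F gives Δ = (0.4366, -0.5775).
Then the next iterate is (x₁, x₂)₁ = (-1.5634, 0.4225).

(-1.5634, 0.4225)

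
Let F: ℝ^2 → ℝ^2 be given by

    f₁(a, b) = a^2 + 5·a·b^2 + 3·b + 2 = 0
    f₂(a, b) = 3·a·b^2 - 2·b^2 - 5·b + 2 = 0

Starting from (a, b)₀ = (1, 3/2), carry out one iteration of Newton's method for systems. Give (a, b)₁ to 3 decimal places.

(1.142, 0.354)

At (1, 3/2): F = (18.750, -3.250).
Jacobian J = [[2·a + 5·b^2, 10·a·b + 3], [3·b^2, 6·a·b - 4·b - 5]].
At the point, J = [[13.250, 18.000], [6.750, -2.000]] (det J = -148.000).
Solving J·Δ = −F gives Δ = (0.142, -1.146).
Then the next iterate is (a, b)₁ = (1.142, 0.354).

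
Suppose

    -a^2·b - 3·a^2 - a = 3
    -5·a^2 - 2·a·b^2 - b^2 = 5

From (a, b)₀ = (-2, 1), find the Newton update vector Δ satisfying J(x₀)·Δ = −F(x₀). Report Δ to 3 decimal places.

At (-2, 1): F = (-17.000, -22.000).
Jacobian J = [[-2·a·b - 6·a - 1, -a^2], [-10·a - 2·b^2, -4·a·b - 2·b]].
At the point, J = [[15.000, -4.000], [18.000, 6.000]] (det J = 162.000).
Solving J·Δ = −F gives Δ = (1.173, 0.148).

(1.173, 0.148)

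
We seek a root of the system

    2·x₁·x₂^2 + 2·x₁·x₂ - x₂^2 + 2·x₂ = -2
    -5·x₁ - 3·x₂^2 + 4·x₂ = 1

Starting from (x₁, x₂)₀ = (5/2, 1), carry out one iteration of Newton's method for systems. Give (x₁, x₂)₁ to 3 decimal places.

At (5/2, 1): F = (13.000, -12.500).
Jacobian J = [[2·x₂^2 + 2·x₂, 4·x₁·x₂ + 2·x₁ - 2·x₂ + 2], [-5, -6·x₂ + 4]].
At the point, J = [[4.000, 15.000], [-5.000, -2.000]] (det J = 67.000).
Solving J·Δ = −F gives Δ = (-2.410, -0.224).
Then the next iterate is (x₁, x₂)₁ = (0.090, 0.776).

(0.090, 0.776)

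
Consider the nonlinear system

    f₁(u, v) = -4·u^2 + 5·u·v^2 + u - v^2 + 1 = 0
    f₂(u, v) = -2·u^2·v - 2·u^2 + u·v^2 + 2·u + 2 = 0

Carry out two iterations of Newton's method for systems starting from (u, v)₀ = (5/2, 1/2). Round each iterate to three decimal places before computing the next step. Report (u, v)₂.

At (5/2, 1/2): F = (-18.625, -11.125).
Jacobian J = [[-8·u + 5·v^2 + 1, 10·u·v - 2·v], [-4·u·v - 4·u + v^2 + 2, -2·u^2 + 2·u·v]].
At the point, J = [[-17.750, 11.500], [-12.750, -10.000]] (det J = 324.125).
Solving J·Δ = −F gives Δ = (-0.969, 0.123).
Then the next iterate is (u, v)₁ = (1.531, 0.623).
Round to (1.531, 0.623) and repeat: F = (-4.26185, -1.95227), J = [[-9.30735, 8.29213], [-7.55112, -2.78030]].
Δ = (-0.317, 0.158), so (u, v)₂ = (1.214, 0.781).

(1.214, 0.781)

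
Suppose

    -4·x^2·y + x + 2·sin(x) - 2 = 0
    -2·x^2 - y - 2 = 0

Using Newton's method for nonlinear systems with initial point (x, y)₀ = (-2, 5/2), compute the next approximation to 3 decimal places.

(-0.245, 4.043)

At (-2, 5/2): F = (-45.81859, -12.500).
Jacobian J = [[-8·x·y + 2·cos(x) + 1, -4·x^2], [-4·x, -1]].
At the point, J = [[40.16771, -16.000], [8.000, -1.000]] (det J = 87.83229).
Solving J·Δ = −F gives Δ = (1.755, 1.543).
Then the next iterate is (x, y)₁ = (-0.245, 4.043).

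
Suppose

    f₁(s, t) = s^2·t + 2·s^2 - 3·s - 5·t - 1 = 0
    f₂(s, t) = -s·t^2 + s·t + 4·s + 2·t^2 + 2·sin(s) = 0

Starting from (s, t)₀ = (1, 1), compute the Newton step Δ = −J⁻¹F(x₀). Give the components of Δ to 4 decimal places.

(-0.4342, -1.8256)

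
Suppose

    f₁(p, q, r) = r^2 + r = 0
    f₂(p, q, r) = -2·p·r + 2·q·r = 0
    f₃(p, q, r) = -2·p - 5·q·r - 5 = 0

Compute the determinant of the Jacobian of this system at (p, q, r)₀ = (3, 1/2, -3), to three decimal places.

J = [[0, 0, 2·r + 1], [-2·r, 2·r, -2·p + 2·q], [-2, -5·r, -5·q]].
At the point, J = [[0.000, 0.000, -5.000], [6.000, -6.000, -5.000], [-2.000, 15.000, -2.500]].
det J = -390.000.

-390.000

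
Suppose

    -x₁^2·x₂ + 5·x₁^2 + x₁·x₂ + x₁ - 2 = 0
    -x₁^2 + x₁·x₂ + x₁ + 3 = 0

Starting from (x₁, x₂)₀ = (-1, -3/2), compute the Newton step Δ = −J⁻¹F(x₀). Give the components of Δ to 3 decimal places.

At (-1, -3/2): F = (5.000, 2.500).
Jacobian J = [[-2·x₁·x₂ + 10·x₁ + x₂ + 1, -x₁^2 + x₁], [-2·x₁ + x₂ + 1, x₁]].
At the point, J = [[-13.500, -2.000], [1.500, -1.000]] (det J = 16.500).
Solving J·Δ = −F gives Δ = (0.000, 2.500).

(0.000, 2.500)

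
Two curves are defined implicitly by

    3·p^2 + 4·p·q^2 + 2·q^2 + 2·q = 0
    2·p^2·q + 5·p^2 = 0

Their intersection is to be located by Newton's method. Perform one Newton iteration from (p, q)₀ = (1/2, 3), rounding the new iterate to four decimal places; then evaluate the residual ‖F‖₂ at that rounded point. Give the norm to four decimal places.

12.3064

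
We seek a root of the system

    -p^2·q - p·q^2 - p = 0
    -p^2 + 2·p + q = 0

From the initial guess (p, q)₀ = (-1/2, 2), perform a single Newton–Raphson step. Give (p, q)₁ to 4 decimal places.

(-0.4167, 1.0000)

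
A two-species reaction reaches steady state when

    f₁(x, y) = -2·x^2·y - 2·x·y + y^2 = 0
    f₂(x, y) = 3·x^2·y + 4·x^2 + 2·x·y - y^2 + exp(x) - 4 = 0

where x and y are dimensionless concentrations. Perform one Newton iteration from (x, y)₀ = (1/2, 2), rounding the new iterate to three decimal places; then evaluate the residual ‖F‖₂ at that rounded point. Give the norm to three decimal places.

0.125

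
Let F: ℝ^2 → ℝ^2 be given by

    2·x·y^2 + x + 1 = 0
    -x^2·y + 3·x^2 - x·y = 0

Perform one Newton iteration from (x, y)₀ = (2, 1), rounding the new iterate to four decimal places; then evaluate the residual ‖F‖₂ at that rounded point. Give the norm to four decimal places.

2.5323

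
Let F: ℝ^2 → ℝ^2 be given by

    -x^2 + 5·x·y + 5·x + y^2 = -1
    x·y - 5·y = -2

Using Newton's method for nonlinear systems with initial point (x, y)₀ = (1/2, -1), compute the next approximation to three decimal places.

(2.725, -0.050)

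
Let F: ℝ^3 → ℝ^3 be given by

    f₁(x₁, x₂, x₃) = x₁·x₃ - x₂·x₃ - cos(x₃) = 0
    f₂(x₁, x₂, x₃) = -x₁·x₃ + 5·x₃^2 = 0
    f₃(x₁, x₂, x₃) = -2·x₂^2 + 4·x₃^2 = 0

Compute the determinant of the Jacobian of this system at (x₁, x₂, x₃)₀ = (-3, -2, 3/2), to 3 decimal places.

-242.970

J = [[x₃, -x₃, x₁ - x₂ + sin(x₃)], [-x₃, 0, -x₁ + 10·x₃], [0, -4·x₂, 8·x₃]].
At the point, J = [[1.500, -1.500, -0.00251], [-1.500, 0.000, 18.000], [0.000, 8.000, 12.000]].
det J = -242.970.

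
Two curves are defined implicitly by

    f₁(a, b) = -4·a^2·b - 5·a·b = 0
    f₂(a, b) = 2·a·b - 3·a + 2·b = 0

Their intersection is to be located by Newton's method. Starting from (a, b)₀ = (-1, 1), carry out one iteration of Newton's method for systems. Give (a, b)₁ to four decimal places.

(2.0000, -9.0000)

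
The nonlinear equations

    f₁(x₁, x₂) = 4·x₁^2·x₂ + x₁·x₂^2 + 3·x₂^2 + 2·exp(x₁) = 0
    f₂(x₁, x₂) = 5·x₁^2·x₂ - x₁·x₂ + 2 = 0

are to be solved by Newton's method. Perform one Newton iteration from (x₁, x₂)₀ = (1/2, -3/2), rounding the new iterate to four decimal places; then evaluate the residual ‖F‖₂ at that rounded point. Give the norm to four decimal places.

4.1716

At (1/2, -3/2): F = (9.672443, 0.8750).
Jacobian J = [[8·x₁·x₂ + x₂^2 + 2·exp(x₁), 4·x₁^2 + 2·x₁·x₂ + 6·x₂], [10·x₁·x₂ - x₂, 5·x₁^2 - x₁]].
At the point, J = [[-0.452557, -9.5000], [-6.0000, 0.7500]] (det J = -57.339418).
Solving J·Δ = −F gives Δ = (0.2715, 1.0052).
Then the next iterate is (x₁, x₂)₁ = (0.7715, -0.4948).
Re-evaluating at (0.7715, -0.4948): F = (4.071338, 0.909183), so ‖F‖₂ = 4.1716.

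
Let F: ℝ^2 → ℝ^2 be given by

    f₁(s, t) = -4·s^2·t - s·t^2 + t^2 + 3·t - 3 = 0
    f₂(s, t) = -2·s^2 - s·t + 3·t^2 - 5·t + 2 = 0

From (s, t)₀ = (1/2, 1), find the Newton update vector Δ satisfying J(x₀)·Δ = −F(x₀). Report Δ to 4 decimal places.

At (1/2, 1): F = (-0.5000, -1.0000).
Jacobian J = [[-8·s·t - t^2, -4·s^2 - 2·s·t + 2·t + 3], [-4·s - t, -s + 6·t - 5]].
At the point, J = [[-5.0000, 3.0000], [-3.0000, 0.5000]] (det J = 6.5000).
Solving J·Δ = −F gives Δ = (-0.4231, -0.5385).

(-0.4231, -0.5385)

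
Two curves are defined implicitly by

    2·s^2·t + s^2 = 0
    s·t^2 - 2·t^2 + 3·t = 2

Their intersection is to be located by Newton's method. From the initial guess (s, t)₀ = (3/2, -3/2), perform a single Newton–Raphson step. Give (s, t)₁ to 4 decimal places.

(1.8788, 0.0051)

At (3/2, -3/2): F = (-4.5000, -7.6250).
Jacobian J = [[4·s·t + 2·s, 2·s^2], [t^2, 2·s·t - 4·t + 3]].
At the point, J = [[-6.0000, 4.5000], [2.2500, 4.5000]] (det J = -37.1250).
Solving J·Δ = −F gives Δ = (0.3788, 1.5051).
Then the next iterate is (s, t)₁ = (1.8788, 0.0051).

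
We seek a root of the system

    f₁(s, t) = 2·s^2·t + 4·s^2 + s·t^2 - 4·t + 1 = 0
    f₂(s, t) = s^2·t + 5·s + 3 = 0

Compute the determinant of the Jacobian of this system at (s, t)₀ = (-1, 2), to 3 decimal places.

J = [[4·s·t + 8·s + t^2, 2·s^2 + 2·s·t - 4], [2·s·t + 5, s^2]].
At the point, J = [[-12.000, -6.000], [1.000, 1.000]].
det J = -6.000.

-6.000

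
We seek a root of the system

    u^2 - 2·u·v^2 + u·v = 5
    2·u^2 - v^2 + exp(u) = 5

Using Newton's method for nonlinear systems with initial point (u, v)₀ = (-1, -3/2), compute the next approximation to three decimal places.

(-1.570, -0.563)

At (-1, -3/2): F = (2.000, -4.88212).
Jacobian J = [[2·u - 2·v^2 + v, -4·u·v + u], [4·u + exp(u), -2·v]].
At the point, J = [[-8.000, -7.000], [-3.63212, 3.000]] (det J = -49.42484).
Solving J·Δ = −F gives Δ = (-0.570, 0.937).
Then the next iterate is (u, v)₁ = (-1.570, -0.563).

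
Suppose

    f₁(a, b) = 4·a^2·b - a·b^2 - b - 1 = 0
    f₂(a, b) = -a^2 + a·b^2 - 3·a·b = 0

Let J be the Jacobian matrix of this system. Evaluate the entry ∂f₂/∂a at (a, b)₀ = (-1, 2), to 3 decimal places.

0.000

∂f₂/∂a = -2·a + b^2 - 3·b.
At (-1, 2) this is 0.000.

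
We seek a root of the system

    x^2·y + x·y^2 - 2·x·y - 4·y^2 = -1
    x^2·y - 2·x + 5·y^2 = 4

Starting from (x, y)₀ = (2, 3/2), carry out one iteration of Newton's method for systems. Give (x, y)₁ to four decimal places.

At (2, 3/2): F = (-3.5000, 9.2500).
Jacobian J = [[2·x·y + y^2 - 2·y, x^2 + 2·x·y - 2·x - 8·y], [2·x·y - 2, x^2 + 10·y]].
At the point, J = [[5.2500, -6.0000], [4.0000, 19.0000]] (det J = 123.7500).
Solving J·Δ = −F gives Δ = (0.0889, -0.5056).
Then the next iterate is (x, y)₁ = (2.0889, 0.9944).

(2.0889, 0.9944)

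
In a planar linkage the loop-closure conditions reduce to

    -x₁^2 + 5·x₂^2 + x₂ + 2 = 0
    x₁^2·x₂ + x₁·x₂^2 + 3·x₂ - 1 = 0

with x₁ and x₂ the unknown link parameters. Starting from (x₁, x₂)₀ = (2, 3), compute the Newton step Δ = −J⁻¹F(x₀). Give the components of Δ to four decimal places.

At (2, 3): F = (46.0000, 38.0000).
Jacobian J = [[-2·x₁, 10·x₂ + 1], [2·x₁·x₂ + x₂^2, x₁^2 + 2·x₁·x₂ + 3]].
At the point, J = [[-4.0000, 31.0000], [21.0000, 19.0000]] (det J = -727.0000).
Solving J·Δ = −F gives Δ = (-0.4182, -1.5378).

(-0.4182, -1.5378)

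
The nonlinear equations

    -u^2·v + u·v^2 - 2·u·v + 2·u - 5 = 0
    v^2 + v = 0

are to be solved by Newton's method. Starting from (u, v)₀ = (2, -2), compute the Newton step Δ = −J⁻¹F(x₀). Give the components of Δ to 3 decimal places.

At (2, -2): F = (23.000, 2.000).
Jacobian J = [[-2·u·v + v^2 - 2·v + 2, -u^2 + 2·u·v - 2·u], [0, 2·v + 1]].
At the point, J = [[18.000, -16.000], [0.000, -3.000]] (det J = -54.000).
Solving J·Δ = −F gives Δ = (-0.685, 0.667).

(-0.685, 0.667)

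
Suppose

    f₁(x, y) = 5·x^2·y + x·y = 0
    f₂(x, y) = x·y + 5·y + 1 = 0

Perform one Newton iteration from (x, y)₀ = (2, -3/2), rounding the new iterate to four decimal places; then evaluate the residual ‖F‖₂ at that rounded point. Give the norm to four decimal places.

At (2, -3/2): F = (-33.0000, -9.5000).
Jacobian J = [[10·x·y + y, 5·x^2 + x], [y, x + 5]].
At the point, J = [[-31.5000, 22.0000], [-1.5000, 7.0000]] (det J = -187.5000).
Solving J·Δ = −F gives Δ = (-0.1173, 1.3320).
Then the next iterate is (x, y)₁ = (1.8827, -0.1680).
Re-evaluating at (1.8827, -0.1680): F = (-3.293723, -0.156294), so ‖F‖₂ = 3.2974.

3.2974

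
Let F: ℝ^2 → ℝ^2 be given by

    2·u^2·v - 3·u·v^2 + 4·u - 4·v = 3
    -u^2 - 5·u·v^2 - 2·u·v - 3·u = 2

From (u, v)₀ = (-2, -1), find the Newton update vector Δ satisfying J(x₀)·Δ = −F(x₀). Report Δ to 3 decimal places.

At (-2, -1): F = (-9.000, 6.000).
Jacobian J = [[4·u·v - 3·v^2 + 4, 2·u^2 - 6·u·v - 4], [-2·u - 5·v^2 - 2·v - 3, -10·u·v - 2·u]].
At the point, J = [[9.000, -8.000], [-2.000, -16.000]] (det J = -160.000).
Solving J·Δ = −F gives Δ = (1.200, 0.225).

(1.200, 0.225)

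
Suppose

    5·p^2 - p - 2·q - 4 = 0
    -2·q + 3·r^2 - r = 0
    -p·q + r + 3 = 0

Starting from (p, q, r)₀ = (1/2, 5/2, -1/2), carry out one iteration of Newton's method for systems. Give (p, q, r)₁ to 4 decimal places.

At (1/2, 5/2, -1/2): F = (-8.2500, -3.7500, 1.2500).
Jacobian J = [[10·p - 1, -2, 0], [0, -2, 6·r - 1], [-q, -p, 1]].
At the point, J = [[4.0000, -2.0000, 0.0000], [0.0000, -2.0000, -4.0000], [-2.5000, -0.5000, 1.0000]] (det J = -36.0000).
Solving J·Δ = −F gives Δ = (0.9861, -2.1528, 0.1389).
Then the next iterate is (p, q, r)₁ = (1.4861, 0.3472, -0.3611).

(1.4861, 0.3472, -0.3611)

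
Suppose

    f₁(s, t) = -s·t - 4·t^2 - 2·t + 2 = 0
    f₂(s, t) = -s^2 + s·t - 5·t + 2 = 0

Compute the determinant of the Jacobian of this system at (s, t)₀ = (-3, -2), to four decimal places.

-84.0000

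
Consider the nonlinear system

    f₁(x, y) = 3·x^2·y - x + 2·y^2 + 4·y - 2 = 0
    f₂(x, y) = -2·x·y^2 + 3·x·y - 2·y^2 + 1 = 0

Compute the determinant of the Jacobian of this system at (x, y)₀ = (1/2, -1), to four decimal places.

-26.2500

J = [[6·x·y - 1, 3·x^2 + 4·y + 4], [-2·y^2 + 3·y, -4·x·y + 3·x - 4·y]].
At the point, J = [[-4.0000, 0.7500], [-5.0000, 7.5000]].
det J = -26.2500.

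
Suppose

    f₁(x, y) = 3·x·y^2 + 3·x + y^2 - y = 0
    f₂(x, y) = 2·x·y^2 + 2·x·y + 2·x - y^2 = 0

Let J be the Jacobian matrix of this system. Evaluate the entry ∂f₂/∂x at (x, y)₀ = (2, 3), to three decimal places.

26.000

∂f₂/∂x = 2·y^2 + 2·y + 2.
At (2, 3) this is 26.000.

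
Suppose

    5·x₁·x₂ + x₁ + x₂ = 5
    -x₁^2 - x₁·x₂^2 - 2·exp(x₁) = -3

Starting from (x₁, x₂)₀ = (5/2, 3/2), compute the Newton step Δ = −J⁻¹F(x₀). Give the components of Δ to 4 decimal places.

(-0.8693, -0.7675)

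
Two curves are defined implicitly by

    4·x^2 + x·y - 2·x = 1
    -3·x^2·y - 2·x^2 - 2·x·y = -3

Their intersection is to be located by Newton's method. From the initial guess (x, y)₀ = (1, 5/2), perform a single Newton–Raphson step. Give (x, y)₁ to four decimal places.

(0.6757, 1.7568)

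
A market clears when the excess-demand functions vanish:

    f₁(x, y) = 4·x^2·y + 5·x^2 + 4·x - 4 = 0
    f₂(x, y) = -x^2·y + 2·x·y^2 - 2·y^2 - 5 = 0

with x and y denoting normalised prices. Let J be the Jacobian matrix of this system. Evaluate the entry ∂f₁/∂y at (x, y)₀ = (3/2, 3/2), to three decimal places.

9.000

∂f₁/∂y = 4·x^2.
At (3/2, 3/2) this is 9.000.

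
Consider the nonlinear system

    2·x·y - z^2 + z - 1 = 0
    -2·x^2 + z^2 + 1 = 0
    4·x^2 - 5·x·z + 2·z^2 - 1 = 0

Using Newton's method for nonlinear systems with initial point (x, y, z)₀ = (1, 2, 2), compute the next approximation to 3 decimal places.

(2.250, -0.250, 2.500)

At (1, 2, 2): F = (1.000, 3.000, 1.000).
Jacobian J = [[2·y, 2·x, -2·z + 1], [-4·x, 0, 2·z], [8·x - 5·z, 0, -5·x + 4·z]].
At the point, J = [[4.000, 2.000, -3.000], [-4.000, 0.000, 4.000], [-2.000, 0.000, 3.000]] (det J = 8.000).
Solving J·Δ = −F gives Δ = (1.250, -2.250, 0.500).
Then the next iterate is (x, y, z)₁ = (2.250, -0.250, 2.500).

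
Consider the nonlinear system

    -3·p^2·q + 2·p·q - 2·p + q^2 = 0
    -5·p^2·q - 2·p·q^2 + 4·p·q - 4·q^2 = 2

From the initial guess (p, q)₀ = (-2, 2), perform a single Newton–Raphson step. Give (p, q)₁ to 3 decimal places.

At (-2, 2): F = (-24.000, -58.000).
Jacobian J = [[-6·p·q + 2·q - 2, -3·p^2 + 2·p + 2·q], [-10·p·q - 2·q^2 + 4·q, -5·p^2 - 4·p·q + 4·p - 8·q]].
At the point, J = [[26.000, -12.000], [40.000, -28.000]] (det J = -248.000).
Solving J·Δ = −F gives Δ = (-0.097, -2.210).
Then the next iterate is (p, q)₁ = (-2.097, -0.210).

(-2.097, -0.210)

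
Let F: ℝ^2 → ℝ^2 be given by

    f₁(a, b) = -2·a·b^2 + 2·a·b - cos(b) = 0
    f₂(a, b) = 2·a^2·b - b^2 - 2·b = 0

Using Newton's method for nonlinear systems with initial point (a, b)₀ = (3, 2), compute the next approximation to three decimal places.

(2.063, 1.542)

At (3, 2): F = (-11.58385, 28.000).
Jacobian J = [[-2·b^2 + 2·b, -4·a·b + 2·a + sin(b)], [4·a·b, 2·a^2 - 2·b - 2]].
At the point, J = [[-4.000, -17.09070], [24.000, 12.000]] (det J = 362.17686).
Solving J·Δ = −F gives Δ = (-0.937, -0.458).
Then the next iterate is (a, b)₁ = (2.063, 1.542).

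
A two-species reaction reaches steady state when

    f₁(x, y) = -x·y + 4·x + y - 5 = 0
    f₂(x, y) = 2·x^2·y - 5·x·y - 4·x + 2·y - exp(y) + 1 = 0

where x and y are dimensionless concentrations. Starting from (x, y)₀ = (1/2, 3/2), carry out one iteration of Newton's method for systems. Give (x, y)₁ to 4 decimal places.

(2.3442, -3.2208)

At (1/2, 3/2): F = (-2.2500, -5.481689).
Jacobian J = [[-y + 4, -x + 1], [4·x·y - 5·y - 4, 2·x^2 - 5·x - exp(y) + 2]].
At the point, J = [[2.5000, 0.5000], [-8.5000, -4.481689]] (det J = -6.954223).
Solving J·Δ = −F gives Δ = (1.8442, -4.7208).
Then the next iterate is (x, y)₁ = (2.3442, -3.2208).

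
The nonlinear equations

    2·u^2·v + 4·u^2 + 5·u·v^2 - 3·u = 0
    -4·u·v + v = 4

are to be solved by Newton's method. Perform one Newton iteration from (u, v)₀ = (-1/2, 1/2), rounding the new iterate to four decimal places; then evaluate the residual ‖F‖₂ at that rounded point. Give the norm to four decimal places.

1.5249

At (-1/2, 1/2): F = (2.1250, -2.5000).
Jacobian J = [[4·u·v + 8·u + 5·v^2 - 3, 2·u^2 + 10·u·v], [-4·v, -4·u + 1]].
At the point, J = [[-6.7500, -2.0000], [-2.0000, 3.0000]] (det J = -24.2500).
Solving J·Δ = −F gives Δ = (0.0567, 0.8711).
Then the next iterate is (u, v)₁ = (-0.4433, 1.3711).
Re-evaluating at (-0.4433, 1.3711): F = (-1.511989, -0.197665), so ‖F‖₂ = 1.5249.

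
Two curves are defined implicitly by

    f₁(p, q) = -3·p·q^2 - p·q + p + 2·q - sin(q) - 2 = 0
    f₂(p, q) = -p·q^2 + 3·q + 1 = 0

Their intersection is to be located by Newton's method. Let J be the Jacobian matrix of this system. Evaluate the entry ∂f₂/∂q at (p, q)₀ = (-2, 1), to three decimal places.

7.000

∂f₂/∂q = -2·p·q + 3.
At (-2, 1) this is 7.000.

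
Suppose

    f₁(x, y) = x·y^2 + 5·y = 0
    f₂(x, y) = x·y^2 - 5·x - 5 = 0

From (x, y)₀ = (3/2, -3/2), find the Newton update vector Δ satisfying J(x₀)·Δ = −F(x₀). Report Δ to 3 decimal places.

(2.643, -3.643)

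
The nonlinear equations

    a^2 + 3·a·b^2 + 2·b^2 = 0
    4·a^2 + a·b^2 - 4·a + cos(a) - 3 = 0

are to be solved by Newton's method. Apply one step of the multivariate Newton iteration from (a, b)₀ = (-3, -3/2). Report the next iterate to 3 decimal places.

(-1.452, -1.234)

At (-3, -3/2): F = (-6.750, 37.26001).
Jacobian J = [[2·a + 3·b^2, 6·a·b + 4·b], [8·a + b^2 - sin(a) - 4, 2·a·b]].
At the point, J = [[0.750, 21.000], [-25.60888, 9.000]] (det J = 544.53648).
Solving J·Δ = −F gives Δ = (1.548, 0.266).
Then the next iterate is (a, b)₁ = (-1.452, -1.234).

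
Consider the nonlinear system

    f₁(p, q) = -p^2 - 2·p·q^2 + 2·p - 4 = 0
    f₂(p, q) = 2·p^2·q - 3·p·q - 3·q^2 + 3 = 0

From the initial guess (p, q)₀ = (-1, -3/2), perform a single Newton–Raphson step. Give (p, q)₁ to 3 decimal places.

At (-1, -3/2): F = (-2.500, -11.250).
Jacobian J = [[-2·p - 2·q^2 + 2, -4·p·q], [4·p·q - 3·q, 2·p^2 - 3·p - 6·q]].
At the point, J = [[-0.500, -6.000], [10.500, 14.000]] (det J = 56.000).
Solving J·Δ = −F gives Δ = (1.830, -0.569).
Then the next iterate is (p, q)₁ = (0.830, -2.069).

(0.830, -2.069)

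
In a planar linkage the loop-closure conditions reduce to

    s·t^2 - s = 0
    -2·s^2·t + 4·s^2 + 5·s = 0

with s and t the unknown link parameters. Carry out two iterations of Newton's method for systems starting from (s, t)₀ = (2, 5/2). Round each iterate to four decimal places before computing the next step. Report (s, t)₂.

(-0.1840, 2.5977)

At (2, 5/2): F = (10.5000, 6.0000).
Jacobian J = [[t^2 - 1, 2·s·t], [-4·s·t + 8·s + 5, -2·s^2]].
At the point, J = [[5.2500, 10.0000], [1.0000, -8.0000]] (det J = -52.0000).
Solving J·Δ = −F gives Δ = (-2.7692, 0.4038).
Then the next iterate is (s, t)₁ = (-0.7692, 2.9038).
Round to (-0.7692, 2.9038) and repeat: F = (-5.716736, -4.915500), J = [[7.432054, -4.467206], [7.780812, -1.183337]].
Δ = (0.5852, -0.3061), so (s, t)₂ = (-0.1840, 2.5977).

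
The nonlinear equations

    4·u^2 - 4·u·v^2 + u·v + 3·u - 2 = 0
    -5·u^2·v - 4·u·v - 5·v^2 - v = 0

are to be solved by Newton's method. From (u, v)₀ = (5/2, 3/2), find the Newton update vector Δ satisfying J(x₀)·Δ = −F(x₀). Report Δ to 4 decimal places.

At (5/2, 3/2): F = (11.7500, -74.6250).
Jacobian J = [[8·u - 4·v^2 + v + 3, -8·u·v + u], [-10·u·v - 4·v, -5·u^2 - 4·u - 10·v - 1]].
At the point, J = [[15.5000, -27.5000], [-43.5000, -57.2500]] (det J = -2083.6250).
Solving J·Δ = −F gives Δ = (-1.3078, -0.3098).

(-1.3078, -0.3098)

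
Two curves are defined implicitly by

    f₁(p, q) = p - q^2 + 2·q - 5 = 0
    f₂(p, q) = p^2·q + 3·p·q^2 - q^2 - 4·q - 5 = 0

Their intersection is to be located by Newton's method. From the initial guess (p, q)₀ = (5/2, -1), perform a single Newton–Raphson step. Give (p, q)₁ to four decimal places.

(25.0909, -5.2727)

At (5/2, -1): F = (-5.5000, -0.7500).
Jacobian J = [[1, -2·q + 2], [2·p·q + 3·q^2, p^2 + 6·p·q - 2·q - 4]].
At the point, J = [[1.0000, 4.0000], [-2.0000, -10.7500]] (det J = -2.7500).
Solving J·Δ = −F gives Δ = (22.5909, -4.2727).
Then the next iterate is (p, q)₁ = (25.0909, -5.2727).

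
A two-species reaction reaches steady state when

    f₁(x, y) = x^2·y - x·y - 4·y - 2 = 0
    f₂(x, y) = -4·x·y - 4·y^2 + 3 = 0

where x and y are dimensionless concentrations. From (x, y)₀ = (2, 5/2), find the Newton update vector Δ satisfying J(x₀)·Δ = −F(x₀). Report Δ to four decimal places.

(0.4870, -1.6739)

At (2, 5/2): F = (-7.0000, -42.0000).
Jacobian J = [[2·x·y - y, x^2 - x - 4], [-4·y, -4·x - 8·y]].
At the point, J = [[7.5000, -2.0000], [-10.0000, -28.0000]] (det J = -230.0000).
Solving J·Δ = −F gives Δ = (0.4870, -1.6739).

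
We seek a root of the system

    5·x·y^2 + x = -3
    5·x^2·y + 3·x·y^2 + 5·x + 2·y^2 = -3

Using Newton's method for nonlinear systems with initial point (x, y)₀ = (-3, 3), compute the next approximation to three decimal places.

At (-3, 3): F = (-135.000, 60.000).
Jacobian J = [[5·y^2 + 1, 10·x·y], [10·x·y + 3·y^2 + 5, 5·x^2 + 6·x·y + 4·y]].
At the point, J = [[46.000, -90.000], [-58.000, 3.000]] (det J = -5082.000).
Solving J·Δ = −F gives Δ = (0.983, -0.998).
Then the next iterate is (x, y)₁ = (-2.017, 2.002).

(-2.017, 2.002)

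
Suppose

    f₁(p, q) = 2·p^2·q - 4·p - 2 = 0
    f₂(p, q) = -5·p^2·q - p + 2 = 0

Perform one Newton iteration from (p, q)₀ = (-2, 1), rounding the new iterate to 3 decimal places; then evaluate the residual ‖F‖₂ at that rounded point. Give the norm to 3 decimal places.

1.709

At (-2, 1): F = (14.000, -16.000).
Jacobian J = [[4·p·q - 4, 2·p^2], [-10·p·q - 1, -5·p^2]].
At the point, J = [[-12.000, 8.000], [19.000, -20.000]] (det J = 88.000).
Solving J·Δ = −F gives Δ = (1.727, 0.841).
Then the next iterate is (p, q)₁ = (-0.273, 1.841).
Re-evaluating at (-0.273, 1.841): F = (-0.63358, 1.58696), so ‖F‖₂ = 1.709.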